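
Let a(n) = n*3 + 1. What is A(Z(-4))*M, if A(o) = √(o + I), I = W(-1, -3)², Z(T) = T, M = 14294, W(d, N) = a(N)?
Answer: 28588*√15 ≈ 1.1072e+5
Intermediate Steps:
a(n) = 1 + 3*n (a(n) = 3*n + 1 = 1 + 3*n)
W(d, N) = 1 + 3*N
I = 64 (I = (1 + 3*(-3))² = (1 - 9)² = (-8)² = 64)
A(o) = √(64 + o) (A(o) = √(o + 64) = √(64 + o))
A(Z(-4))*M = √(64 - 4)*14294 = √60*14294 = (2*√15)*14294 = 28588*√15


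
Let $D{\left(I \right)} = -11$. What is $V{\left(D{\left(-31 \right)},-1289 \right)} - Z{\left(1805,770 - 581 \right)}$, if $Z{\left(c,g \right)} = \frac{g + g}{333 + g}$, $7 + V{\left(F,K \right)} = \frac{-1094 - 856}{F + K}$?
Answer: $- \frac{361}{58} \approx -6.2241$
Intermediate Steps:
$V{\left(F,K \right)} = -7 - \frac{1950}{F + K}$ ($V{\left(F,K \right)} = -7 + \frac{-1094 - 856}{F + K} = -7 - \frac{1950}{F + K}$)
$Z{\left(c,g \right)} = \frac{2 g}{333 + g}$
$V{\left(D{\left(-31 \right)},-1289 \right)} - Z{\left(1805,770 - 581 \right)} = \frac{-1950 - -77 - -9023}{-11 - 1289} - \frac{2 \left(770 - 581\right)}{333 + \left(770 - 581\right)} = \frac{-1950 + 77 + 9023}{-1300} - \frac{2 \left(770 - 581\right)}{333 + \left(770 - 581\right)} = \left(- \frac{1}{1300}\right) 7150 - 2 \cdot 189 \frac{1}{333 + 189} = - \frac{11}{2} - 2 \cdot 189 \cdot \frac{1}{522} = - \frac{11}{2} - \frac{21}{29} = - \frac{361}{58}$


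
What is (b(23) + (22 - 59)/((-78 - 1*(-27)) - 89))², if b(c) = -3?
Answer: 146689/19600 ≈ 7.4841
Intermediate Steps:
(b(23) + (22 - 59)/((-78 - 1*(-27)) - 89))² = (-3 + (22 - 59)/((-78 - 1*(-27)) - 89))² = (-3 - 37/((-78 + 27) - 89))² = (-3 - 37/(-51 - 89))² = (-3 - 37/(-140))² = (-3 - 37*(-1/140))² = (-3 + 37/140)² = (-383/140)² = 146689/19600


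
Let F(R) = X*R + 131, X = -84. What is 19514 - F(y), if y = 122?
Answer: 29631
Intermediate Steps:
F(R) = 131 - 84*R (F(R) = -84*R + 131 = 131 - 84*R)
19514 - F(y) = 19514 - (131 - 84*122) = 19514 - (131 - 10248) = 19514 - 1*(-10117) = 19514 + 10117 = 29631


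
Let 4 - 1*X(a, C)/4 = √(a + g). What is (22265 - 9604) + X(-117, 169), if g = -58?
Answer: 12677 - 20*I*√7 ≈ 12677.0 - 52.915*I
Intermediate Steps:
X(a, C) = 16 - 4*√(-58 + a) (X(a, C) = 16 - 4*√(a - 58) = 16 - 4*√(-58 + a))
(22265 - 9604) + X(-117, 169) = (22265 - 9604) + (16 - 4*√(-58 - 117)) = 12661 + (16 - 20*I*√7) = 12677 - 20*I*√7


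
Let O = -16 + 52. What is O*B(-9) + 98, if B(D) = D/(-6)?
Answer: 152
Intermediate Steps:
O = 36
B(D) = -D/6 (B(D) = D*(-1/6) = -D/6)
O*B(-9) + 98 = 36*(-1/6*(-9)) + 98 = 36*(3/2) + 98 = 54 + 98 = 152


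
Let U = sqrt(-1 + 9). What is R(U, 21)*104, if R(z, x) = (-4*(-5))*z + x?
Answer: 2184 + 4160*sqrt(2) ≈ 8067.1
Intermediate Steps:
U = 2*sqrt(2) (U = sqrt(8) = 2*sqrt(2) ≈ 2.8284)
R(z, x) = x + 20*z (R(z, x) = 20*z + x = x + 20*z)
R(U, 21)*104 = (21 + 20*(2*sqrt(2)))*104 = (21 + 40*sqrt(2))*104 = 2184 + 4160*sqrt(2)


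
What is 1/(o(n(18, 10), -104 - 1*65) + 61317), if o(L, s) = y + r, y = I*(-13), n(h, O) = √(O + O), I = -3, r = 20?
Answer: 1/61376 ≈ 1.6293e-5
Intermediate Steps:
n(h, O) = √2*√O (n(h, O) = √(2*O) = √2*√O)
y = 39 (y = -3*(-13) = 39)
o(L, s) = 59 (o(L, s) = 39 + 20 = 59)
1/(o(n(18, 10), -104 - 1*65) + 61317) = 1/(59 + 61317) = 1/61376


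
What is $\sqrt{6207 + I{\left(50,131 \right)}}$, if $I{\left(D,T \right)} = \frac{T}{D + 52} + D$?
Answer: $\frac{\sqrt{65111190}}{102} \approx 79.109$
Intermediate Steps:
$I{\left(D,T \right)} = D + \frac{T}{52 + D}$ ($I{\left(D,T \right)} = \frac{T}{52 + D} + D = D + \frac{T}{52 + D}$)
$\sqrt{6207 + I{\left(50,131 \right)}} = \sqrt{6207 + \frac{131 + 50^{2} + 52 \cdot 50}{52 + 50}} = \sqrt{6207 + \frac{131 + 2500 + 2600}{102}} = \sqrt{6207 + \frac{1}{102} \cdot 5231} = \sqrt{6207 + \frac{5231}{102}} = \sqrt{\frac{638345}{102}} = \frac{\sqrt{65111190}}{102}$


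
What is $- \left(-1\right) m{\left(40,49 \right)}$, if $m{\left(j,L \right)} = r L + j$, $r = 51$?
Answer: $2539$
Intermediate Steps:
$m{\left(j,L \right)} = j + 51 L$ ($m{\left(j,L \right)} = 51 L + j = j + 51 L$)
$- \left(-1\right) m{\left(40,49 \right)} = - \left(-1\right) \left(40 + 51 \cdot 49\right) = - \left(-1\right) \left(40 + 2499\right) = - \left(-1\right) 2539 = \left(-1\right) \left(-2539\right) = 2539$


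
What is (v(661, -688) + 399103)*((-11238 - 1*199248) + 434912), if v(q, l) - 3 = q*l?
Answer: -12492000012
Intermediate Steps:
v(q, l) = 3 + l*q (v(q, l) = 3 + q*l = 3 + l*q)
(v(661, -688) + 399103)*((-11238 - 1*199248) + 434912) = ((3 - 688*661) + 399103)*((-11238 - 1*199248) + 434912) = ((3 - 454768) + 399103)*((-11238 - 199248) + 434912) = (-454765 + 399103)*(-210486 + 434912) = -55662*224426 = -12492000012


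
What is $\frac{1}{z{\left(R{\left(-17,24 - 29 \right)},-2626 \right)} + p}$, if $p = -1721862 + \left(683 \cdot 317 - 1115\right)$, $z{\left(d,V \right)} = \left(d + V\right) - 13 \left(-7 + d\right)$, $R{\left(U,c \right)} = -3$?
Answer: $- \frac{1}{1508965} \approx -6.6271 \cdot 10^{-7}$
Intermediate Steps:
$z{\left(d,V \right)} = 91 + V - 12 d$ ($z{\left(d,V \right)} = \left(V + d\right) - \left(-91 + 13 d\right) = 91 + V - 12 d$)
$p = -1506466$ ($p = -1721862 + \left(216511 - 1115\right) = -1721862 + 215396 = -1506466$)
$\frac{1}{z{\left(R{\left(-17,24 - 29 \right)},-2626 \right)} + p} = \frac{1}{\left(91 - 2626 - -36\right) - 1506466} = \frac{1}{\left(91 - 2626 + 36\right) - 1506466} = \frac{1}{-2499 - 1506466} = \frac{1}{-1508965} = - \frac{1}{1508965}$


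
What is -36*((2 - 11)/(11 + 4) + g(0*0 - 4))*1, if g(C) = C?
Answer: 828/5 ≈ 165.60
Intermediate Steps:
-36*((2 - 11)/(11 + 4) + g(0*0 - 4))*1 = -36*((2 - 11)/(11 + 4) + (0*0 - 4))*1 = -36*(-9/15 + (0 - 4))*1 = -36*(-9*1/15 - 4)*1 = -36*(-3/5 - 4)*1 = -36*(-23/5)*1 = (828/5)*1 = 828/5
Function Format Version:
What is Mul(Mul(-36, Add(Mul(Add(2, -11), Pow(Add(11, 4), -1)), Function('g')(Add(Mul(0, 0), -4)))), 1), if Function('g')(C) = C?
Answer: Rational(828, 5) ≈ 165.60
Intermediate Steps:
Mul(Mul(-36, Add(Mul(Add(2, -11), Pow(Add(11, 4), -1)), Function('g')(Add(Mul(0, 0), -4)))), 1) = Mul(Mul(-36, Add(Mul(Add(2, -11), Pow(Add(11, 4), -1)), Add(Mul(0, 0), -4))), 1) = Mul(Mul(-36, Add(Mul(-9, Pow(15, -1)), Add(0, -4))), 1) = Mul(Mul(-36, Add(Mul(-9, Rational(1, 15)), -4)), 1) = Mul(Mul(-36, Add(Rational(-3, 5), -4)), 1) = Mul(Mul(-36, Rational(-23, 5)), 1) = Mul(Rational(828, 5), 1) = Rational(828, 5)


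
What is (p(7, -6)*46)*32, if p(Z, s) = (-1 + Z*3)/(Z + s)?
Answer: 29440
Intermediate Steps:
p(Z, s) = (-1 + 3*Z)/(Z + s)
(p(7, -6)*46)*32 = (((-1 + 3*7)/(7 - 6))*46)*32 = (((-1 + 21)/1)*46)*32 = ((1*20)*46)*32 = (20*46)*32 = 920*32 = 29440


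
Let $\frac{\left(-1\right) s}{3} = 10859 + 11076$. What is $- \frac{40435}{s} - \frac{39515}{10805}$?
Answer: $- \frac{86535376}{28440921} \approx -3.0426$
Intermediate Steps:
$s = -65805$ ($s = - 3 \left(10859 + 11076\right) = \left(-3\right) 21935 = -65805$)
$- \frac{40435}{s} - \frac{39515}{10805} = - \frac{40435}{-65805} - \frac{39515}{10805} = \left(-40435\right) \left(- \frac{1}{65805}\right) - \frac{7903}{2161} = \frac{8087}{13161} - \frac{7903}{2161} = - \frac{86535376}{28440921}$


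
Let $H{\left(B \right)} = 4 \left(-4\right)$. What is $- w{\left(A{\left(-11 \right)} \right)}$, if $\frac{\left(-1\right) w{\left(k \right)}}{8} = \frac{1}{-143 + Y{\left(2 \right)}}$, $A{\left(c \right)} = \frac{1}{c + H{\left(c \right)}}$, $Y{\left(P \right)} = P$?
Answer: $- \frac{8}{141} \approx -0.056738$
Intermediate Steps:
$H{\left(B \right)} = -16$
$A{\left(c \right)} = \frac{1}{-16 + c}$ ($A{\left(c \right)} = \frac{1}{c - 16} = \frac{1}{-16 + c}$)
$w{\left(k \right)} = \frac{8}{141}$ ($w{\left(k \right)} = - \frac{8}{-143 + 2} = - \frac{8}{-141} = \left(-8\right) \left(- \frac{1}{141}\right) = \frac{8}{141}$)
$- w{\left(A{\left(-11 \right)} \right)} = \left(-1\right) \frac{8}{141} = - \frac{8}{141}$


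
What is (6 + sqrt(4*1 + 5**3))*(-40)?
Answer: -240 - 40*sqrt(129) ≈ -694.31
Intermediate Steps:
(6 + sqrt(4*1 + 5**3))*(-40) = (6 + sqrt(4 + 125))*(-40) = (6 + sqrt(129))*(-40) = -240 - 40*sqrt(129)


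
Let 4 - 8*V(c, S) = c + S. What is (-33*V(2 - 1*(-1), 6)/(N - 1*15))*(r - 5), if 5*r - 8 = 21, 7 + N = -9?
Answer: -33/62 ≈ -0.53226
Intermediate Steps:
N = -16 (N = -7 - 9 = -16)
r = 29/5 (r = 8/5 + (⅕)*21 = 8/5 + 21/5 = 29/5 ≈ 5.8000)
V(c, S) = ½ - S/8 - c/8 (V(c, S) = ½ - (c + S)/8 = ½ - (S + c)/8 = ½ + (-S/8 - c/8) = ½ - S/8 - c/8)
(-33*V(2 - 1*(-1), 6)/(N - 1*15))*(r - 5) = (-33*(½ - ⅛*6 - (2 - 1*(-1))/8)/(-16 - 1*15))*(29/5 - 5) = -33*(½ - ¾ - (2 + 1)/8)/(-16 - 15)*(⅘) = -33*(½ - ¾ - ⅛*3)/(-31)*(⅘) = -33*(½ - ¾ - 3/8)*(-1)/31*(⅘) = -(-165)*(-1)/(8*31)*(⅘) = -33*5/248*(⅘) = -165/248*⅘ = -33/62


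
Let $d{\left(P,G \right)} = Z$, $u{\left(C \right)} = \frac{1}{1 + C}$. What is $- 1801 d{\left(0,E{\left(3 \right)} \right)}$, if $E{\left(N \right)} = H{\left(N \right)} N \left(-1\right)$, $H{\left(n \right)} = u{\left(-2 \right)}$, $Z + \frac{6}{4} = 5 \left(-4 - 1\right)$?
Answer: $\frac{95453}{2} \approx 47727.0$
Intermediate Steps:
$Z = - \frac{53}{2}$ ($Z = - \frac{3}{2} + 5 \left(-4 - 1\right) = - \frac{3}{2} + 5 \left(-5\right) = - \frac{3}{2} - 25 = - \frac{53}{2} \approx -26.5$)
$H{\left(n \right)} = -1$ ($H{\left(n \right)} = \frac{1}{1 - 2} = \frac{1}{-1} = -1$)
$E{\left(N \right)} = N$ ($E{\left(N \right)} = - N \left(-1\right) = N$)
$d{\left(P,G \right)} = - \frac{53}{2}$
$- 1801 d{\left(0,E{\left(3 \right)} \right)} = \left(-1801\right) \left(- \frac{53}{2}\right) = \frac{95453}{2}$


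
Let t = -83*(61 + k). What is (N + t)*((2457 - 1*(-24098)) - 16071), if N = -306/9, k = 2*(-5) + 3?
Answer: -47345744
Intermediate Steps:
k = -7 (k = -10 + 3 = -7)
t = -4482 (t = -83*(61 - 7) = -83*54 = -4482)
N = -34 (N = -306*⅑ = -34)
(N + t)*((2457 - 1*(-24098)) - 16071) = (-34 - 4482)*((2457 - 1*(-24098)) - 16071) = -4516*((2457 + 24098) - 16071) = -4516*(26555 - 16071) = -4516*10484 = -47345744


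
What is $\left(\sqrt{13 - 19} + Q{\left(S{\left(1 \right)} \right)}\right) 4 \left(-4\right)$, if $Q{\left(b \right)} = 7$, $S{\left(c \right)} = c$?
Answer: $-112 - 16 i \sqrt{6} \approx -112.0 - 39.192 i$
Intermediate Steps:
$\left(\sqrt{13 - 19} + Q{\left(S{\left(1 \right)} \right)}\right) 4 \left(-4\right) = \left(\sqrt{13 - 19} + 7\right) 4 \left(-4\right) = \left(\sqrt{-6} + 7\right) \left(-16\right) = \left(i \sqrt{6} + 7\right) \left(-16\right) = \left(7 + i \sqrt{6}\right) \left(-16\right) = -112 - 16 i \sqrt{6}$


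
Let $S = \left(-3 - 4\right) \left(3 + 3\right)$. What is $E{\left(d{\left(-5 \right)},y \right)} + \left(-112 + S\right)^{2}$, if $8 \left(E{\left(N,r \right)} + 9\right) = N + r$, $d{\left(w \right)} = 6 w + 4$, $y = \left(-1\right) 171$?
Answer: $\frac{189459}{8} \approx 23682.0$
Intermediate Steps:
$S = -42$ ($S = \left(-3 - 4\right) 6 = \left(-7\right) 6 = -42$)
$y = -171$
$d{\left(w \right)} = 4 + 6 w$
$E{\left(N,r \right)} = -9 + \frac{N}{8} + \frac{r}{8}$ ($E{\left(N,r \right)} = -9 + \frac{N + r}{8} = -9 + \left(\frac{N}{8} + \frac{r}{8}\right) = -9 + \frac{N}{8} + \frac{r}{8}$)
$E{\left(d{\left(-5 \right)},y \right)} + \left(-112 + S\right)^{2} = \left(-9 + \frac{4 + 6 \left(-5\right)}{8} + \frac{1}{8} \left(-171\right)\right) + \left(-112 - 42\right)^{2} = \left(-9 + \frac{4 - 30}{8} - \frac{171}{8}\right) + \left(-154\right)^{2} = \left(-9 + \frac{1}{8} \left(-26\right) - \frac{171}{8}\right) + 23716 = \left(-9 - \frac{13}{4} - \frac{171}{8}\right) + 23716 = - \frac{269}{8} + 23716 = \frac{189459}{8}$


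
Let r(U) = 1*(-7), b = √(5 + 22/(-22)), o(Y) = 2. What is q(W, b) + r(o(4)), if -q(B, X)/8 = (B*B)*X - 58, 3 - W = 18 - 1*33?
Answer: -4727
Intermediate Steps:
W = 18 (W = 3 - (18 - 1*33) = 3 - (18 - 33) = 3 - 1*(-15) = 3 + 15 = 18)
b = 2 (b = √(5 + 22*(-1/22)) = √(5 - 1) = √4 = 2)
q(B, X) = 464 - 8*X*B² (q(B, X) = -8*((B*B)*X - 58) = -8*(B²*X - 58) = -8*(X*B² - 58) = -8*(-58 + X*B²) = 464 - 8*X*B²)
r(U) = -7
q(W, b) + r(o(4)) = (464 - 8*2*18²) - 7 = (464 - 8*2*324) - 7 = (464 - 5184) - 7 = -4720 - 7 = -4727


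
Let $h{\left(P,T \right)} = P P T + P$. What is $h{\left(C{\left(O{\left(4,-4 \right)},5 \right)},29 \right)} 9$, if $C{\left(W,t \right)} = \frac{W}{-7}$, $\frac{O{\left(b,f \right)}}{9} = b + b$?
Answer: $\frac{1348488}{49} \approx 27520.0$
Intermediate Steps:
$O{\left(b,f \right)} = 18 b$ ($O{\left(b,f \right)} = 9 \left(b + b\right) = 9 \cdot 2 b = 18 b$)
$C{\left(W,t \right)} = - \frac{W}{7}$ ($C{\left(W,t \right)} = W \left(- \frac{1}{7}\right) = - \frac{W}{7}$)
$h{\left(P,T \right)} = P + T P^{2}$ ($h{\left(P,T \right)} = P^{2} T + P = T P^{2} + P = P + T P^{2}$)
$h{\left(C{\left(O{\left(4,-4 \right)},5 \right)},29 \right)} 9 = - \frac{18 \cdot 4}{7} \left(1 + - \frac{18 \cdot 4}{7} \cdot 29\right) 9 = \left(- \frac{1}{7}\right) 72 \left(1 + \left(- \frac{1}{7}\right) 72 \cdot 29\right) 9 = - \frac{72 \left(1 - \frac{2088}{7}\right)}{7} \cdot 9 = \left(- \frac{72}{7}\right) \left(- \frac{2081}{7}\right) 9 = \frac{149832}{49} \cdot 9 = \frac{1348488}{49}$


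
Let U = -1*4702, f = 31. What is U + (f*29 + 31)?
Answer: -3772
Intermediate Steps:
U = -4702
U + (f*29 + 31) = -4702 + (31*29 + 31) = -4702 + (899 + 31) = -4702 + 930 = -3772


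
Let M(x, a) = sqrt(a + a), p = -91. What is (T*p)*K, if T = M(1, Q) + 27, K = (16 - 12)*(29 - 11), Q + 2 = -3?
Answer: -176904 - 6552*I*sqrt(10) ≈ -1.769e+5 - 20719.0*I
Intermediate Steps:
Q = -5 (Q = -2 - 3 = -5)
M(x, a) = sqrt(2)*sqrt(a) (M(x, a) = sqrt(2*a) = sqrt(2)*sqrt(a))
K = 72 (K = 4*18 = 72)
T = 27 + I*sqrt(10) (T = sqrt(2)*sqrt(-5) + 27 = sqrt(2)*(I*sqrt(5)) + 27 = I*sqrt(10) + 27 = 27 + I*sqrt(10) ≈ 27.0 + 3.1623*I)
(T*p)*K = ((27 + I*sqrt(10))*(-91))*72 = (-2457 - 91*I*sqrt(10))*72 = -176904 - 6552*I*sqrt(10)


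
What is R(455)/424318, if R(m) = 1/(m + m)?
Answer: 1/386129380 ≈ 2.5898e-9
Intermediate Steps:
R(m) = 1/(2*m)
R(455)/424318 = ((½)/455)/424318 = ((½)*(1/455))*(1/424318) = (1/910)*(1/424318) = 1/386129380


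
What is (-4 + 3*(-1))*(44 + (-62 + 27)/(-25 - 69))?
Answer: -29197/94 ≈ -310.61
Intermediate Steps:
(-4 + 3*(-1))*(44 + (-62 + 27)/(-25 - 69)) = (-4 - 3)*(44 - 35/(-94)) = -7*(44 - 35*(-1/94)) = -7*(44 + 35/94) = -7*4171/94 = -29197/94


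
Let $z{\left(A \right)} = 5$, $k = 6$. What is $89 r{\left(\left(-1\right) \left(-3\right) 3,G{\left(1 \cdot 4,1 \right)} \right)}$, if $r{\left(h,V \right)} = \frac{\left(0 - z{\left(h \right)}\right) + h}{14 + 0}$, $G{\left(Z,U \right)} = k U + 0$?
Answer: $\frac{178}{7} \approx 25.429$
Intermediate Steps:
$G{\left(Z,U \right)} = 6 U$ ($G{\left(Z,U \right)} = 6 U + 0 = 6 U$)
$r{\left(h,V \right)} = - \frac{5}{14} + \frac{h}{14}$ ($r{\left(h,V \right)} = \frac{\left(0 - 5\right) + h}{14 + 0} = \frac{\left(0 - 5\right) + h}{14} = \left(-5 + h\right) \frac{1}{14} = - \frac{5}{14} + \frac{h}{14}$)
$89 r{\left(\left(-1\right) \left(-3\right) 3,G{\left(1 \cdot 4,1 \right)} \right)} = 89 \left(- \frac{5}{14} + \frac{\left(-1\right) \left(-3\right) 3}{14}\right) = 89 \left(- \frac{5}{14} + \frac{3 \cdot 3}{14}\right) = 89 \left(- \frac{5}{14} + \frac{1}{14} \cdot 9\right) = 89 \left(- \frac{5}{14} + \frac{9}{14}\right) = 89 \cdot \frac{2}{7} = \frac{178}{7}$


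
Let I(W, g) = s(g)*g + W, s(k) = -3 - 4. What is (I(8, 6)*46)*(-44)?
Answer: 68816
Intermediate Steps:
s(k) = -7
I(W, g) = W - 7*g (I(W, g) = -7*g + W = W - 7*g)
(I(8, 6)*46)*(-44) = ((8 - 7*6)*46)*(-44) = ((8 - 42)*46)*(-44) = -34*46*(-44) = -1564*(-44) = 68816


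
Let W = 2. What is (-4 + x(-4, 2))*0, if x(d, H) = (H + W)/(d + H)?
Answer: 0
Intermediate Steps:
x(d, H) = (2 + H)/(H + d) (x(d, H) = (H + 2)/(d + H) = (2 + H)/(H + d))
(-4 + x(-4, 2))*0 = (-4 + (2 + 2)/(2 - 4))*0 = (-4 + 4/(-2))*0 = (-4 - ½*4)*0 = (-4 - 2)*0 = -6*0 = 0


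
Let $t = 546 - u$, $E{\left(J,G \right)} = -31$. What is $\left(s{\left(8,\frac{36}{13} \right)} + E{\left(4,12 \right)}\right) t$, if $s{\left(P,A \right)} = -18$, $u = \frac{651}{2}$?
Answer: $- \frac{21609}{2} \approx -10805.0$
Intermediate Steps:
$u = \frac{651}{2}$ ($u = 651 \cdot \frac{1}{2} = \frac{651}{2} \approx 325.5$)
$t = \frac{441}{2}$ ($t = 546 - \frac{651}{2} = \frac{441}{2} \approx 220.5$)
$\left(s{\left(8,\frac{36}{13} \right)} + E{\left(4,12 \right)}\right) t = \left(-18 - 31\right) \frac{441}{2} = \left(-49\right) \frac{441}{2} = - \frac{21609}{2}$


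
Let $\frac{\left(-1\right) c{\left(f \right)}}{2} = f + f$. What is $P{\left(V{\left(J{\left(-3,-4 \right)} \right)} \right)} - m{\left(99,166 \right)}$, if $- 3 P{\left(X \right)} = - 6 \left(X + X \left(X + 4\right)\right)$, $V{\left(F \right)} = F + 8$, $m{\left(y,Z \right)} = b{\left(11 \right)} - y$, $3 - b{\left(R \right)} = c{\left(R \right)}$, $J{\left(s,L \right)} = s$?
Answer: $152$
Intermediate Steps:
$c{\left(f \right)} = - 4 f$ ($c{\left(f \right)} = - 2 \left(f + f\right) = - 2 \cdot 2 f = - 4 f$)
$b{\left(R \right)} = 3 + 4 R$ ($b{\left(R \right)} = 3 - - 4 R = 3 + 4 R$)
$m{\left(y,Z \right)} = 47 - y$ ($m{\left(y,Z \right)} = \left(3 + 4 \cdot 11\right) - y = \left(3 + 44\right) - y = 47 - y$)
$V{\left(F \right)} = 8 + F$
$P{\left(X \right)} = 2 X + 2 X \left(4 + X\right)$ ($P{\left(X \right)} = - \frac{\left(-6\right) \left(X + X \left(X + 4\right)\right)}{3} = - \frac{\left(-6\right) \left(X + X \left(4 + X\right)\right)}{3} = - \frac{- 6 X - 6 X \left(4 + X\right)}{3} = 2 X + 2 X \left(4 + X\right)$)
$P{\left(V{\left(J{\left(-3,-4 \right)} \right)} \right)} - m{\left(99,166 \right)} = 2 \left(8 - 3\right) \left(5 + \left(8 - 3\right)\right) - \left(47 - 99\right) = 2 \cdot 5 \left(5 + 5\right) - \left(47 - 99\right) = 2 \cdot 5 \cdot 10 - -52 = 100 + 52 = 152$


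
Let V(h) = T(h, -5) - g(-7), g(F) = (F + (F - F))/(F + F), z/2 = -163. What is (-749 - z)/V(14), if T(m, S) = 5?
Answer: -94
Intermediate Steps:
z = -326 (z = 2*(-163) = -326)
g(F) = 1/2 (g(F) = (F + 0)/((2*F)) = F*(1/(2*F)) = 1/2)
V(h) = 9/2 (V(h) = 5 - 1*1/2 = 5 - 1/2 = 9/2)
(-749 - z)/V(14) = (-749 - 1*(-326))/(9/2) = (-749 + 326)*(2/9) = -423*2/9 = -94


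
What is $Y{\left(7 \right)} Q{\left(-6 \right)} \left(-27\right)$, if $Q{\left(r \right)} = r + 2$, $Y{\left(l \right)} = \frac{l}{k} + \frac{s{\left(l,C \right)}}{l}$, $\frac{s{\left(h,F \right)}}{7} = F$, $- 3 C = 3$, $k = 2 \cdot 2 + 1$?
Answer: $\frac{216}{5} \approx 43.2$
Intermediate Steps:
$k = 5$ ($k = 4 + 1 = 5$)
$C = -1$ ($C = \left(- \frac{1}{3}\right) 3 = -1$)
$s{\left(h,F \right)} = 7 F$
$Y{\left(l \right)} = - \frac{7}{l} + \frac{l}{5}$ ($Y{\left(l \right)} = \frac{l}{5} + \frac{7 \left(-1\right)}{l} = l \frac{1}{5} - \frac{7}{l} = \frac{l}{5} - \frac{7}{l} = - \frac{7}{l} + \frac{l}{5}$)
$Q{\left(r \right)} = 2 + r$
$Y{\left(7 \right)} Q{\left(-6 \right)} \left(-27\right) = \left(- \frac{7}{7} + \frac{1}{5} \cdot 7\right) \left(2 - 6\right) \left(-27\right) = \left(\left(-7\right) \frac{1}{7} + \frac{7}{5}\right) \left(-4\right) \left(-27\right) = \left(-1 + \frac{7}{5}\right) \left(-4\right) \left(-27\right) = \frac{2}{5} \left(-4\right) \left(-27\right) = \left(- \frac{8}{5}\right) \left(-27\right) = \frac{216}{5}$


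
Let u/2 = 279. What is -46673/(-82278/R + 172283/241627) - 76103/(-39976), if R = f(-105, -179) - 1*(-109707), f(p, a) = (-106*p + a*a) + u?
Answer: -34586343958404229505/130997915703016 ≈ -2.6402e+5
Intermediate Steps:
u = 558 (u = 2*279 = 558)
f(p, a) = 558 + a**2 - 106*p (f(p, a) = (-106*p + a*a) + 558 = (-106*p + a**2) + 558 = (a**2 - 106*p) + 558 = 558 + a**2 - 106*p)
R = 153436 (R = (558 + (-179)**2 - 106*(-105)) - 1*(-109707) = (558 + 32041 + 11130) + 109707 = 43729 + 109707 = 153436)
-46673/(-82278/R + 172283/241627) - 76103/(-39976) = -46673/(-82278/153436 + 172283/241627) - 76103/(-39976) = -46673/(-82278*1/153436 + 172283*(1/241627)) - 76103*(-1/39976) = -46673/(-41139/76718 + 172283/241627) + 76103/39976 = -46673/3276914041/18537140186 + 76103/39976 = -46673*18537140186/3276914041 + 76103/39976 = -865183943901178/3276914041 + 76103/39976 = -34586343958404229505/130997915703016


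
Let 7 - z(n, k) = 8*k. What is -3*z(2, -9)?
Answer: -237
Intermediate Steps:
z(n, k) = 7 - 8*k
-3*z(2, -9) = -3*(7 - 8*(-9)) = -3*(7 + 72) = -3*79 = -237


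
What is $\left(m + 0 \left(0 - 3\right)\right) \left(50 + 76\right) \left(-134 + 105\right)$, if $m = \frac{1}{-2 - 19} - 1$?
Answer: $3828$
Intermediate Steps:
$m = - \frac{22}{21}$ ($m = \frac{1}{-21} - 1 = - \frac{1}{21} - 1 = - \frac{22}{21} \approx -1.0476$)
$\left(m + 0 \left(0 - 3\right)\right) \left(50 + 76\right) \left(-134 + 105\right) = \left(- \frac{22}{21} + 0 \left(0 - 3\right)\right) \left(50 + 76\right) \left(-134 + 105\right) = \left(- \frac{22}{21} + 0 \left(-3\right)\right) 126 \left(-29\right) = \left(- \frac{22}{21} + 0\right) 126 \left(-29\right) = \left(- \frac{22}{21}\right) 126 \left(-29\right) = \left(-132\right) \left(-29\right) = 3828$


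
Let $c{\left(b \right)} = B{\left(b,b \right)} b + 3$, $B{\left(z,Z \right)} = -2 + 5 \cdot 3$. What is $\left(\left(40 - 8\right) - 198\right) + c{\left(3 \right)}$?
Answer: $-124$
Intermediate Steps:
$B{\left(z,Z \right)} = 13$ ($B{\left(z,Z \right)} = -2 + 15 = 13$)
$c{\left(b \right)} = 3 + 13 b$ ($c{\left(b \right)} = 13 b + 3 = 3 + 13 b$)
$\left(\left(40 - 8\right) - 198\right) + c{\left(3 \right)} = \left(\left(40 - 8\right) - 198\right) + \left(3 + 13 \cdot 3\right) = \left(32 - 198\right) + \left(3 + 39\right) = -166 + 42 = -124$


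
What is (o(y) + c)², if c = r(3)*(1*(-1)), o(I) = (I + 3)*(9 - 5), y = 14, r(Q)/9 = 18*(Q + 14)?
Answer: 7214596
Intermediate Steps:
r(Q) = 2268 + 162*Q (r(Q) = 9*(18*(Q + 14)) = 9*(18*(14 + Q)) = 9*(252 + 18*Q) = 2268 + 162*Q)
o(I) = 12 + 4*I (o(I) = (3 + I)*4 = 12 + 4*I)
c = -2754 (c = (2268 + 162*3)*(1*(-1)) = (2268 + 486)*(-1) = 2754*(-1) = -2754)
(o(y) + c)² = ((12 + 4*14) - 2754)² = ((12 + 56) - 2754)² = (68 - 2754)² = (-2686)² = 7214596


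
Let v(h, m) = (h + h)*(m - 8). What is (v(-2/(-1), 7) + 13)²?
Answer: 81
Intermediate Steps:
v(h, m) = 2*h*(-8 + m) (v(h, m) = (2*h)*(-8 + m) = 2*h*(-8 + m))
(v(-2/(-1), 7) + 13)² = (2*(-2/(-1))*(-8 + 7) + 13)² = (2*(-2*(-1))*(-1) + 13)² = (2*2*(-1) + 13)² = (-4 + 13)² = 9² = 81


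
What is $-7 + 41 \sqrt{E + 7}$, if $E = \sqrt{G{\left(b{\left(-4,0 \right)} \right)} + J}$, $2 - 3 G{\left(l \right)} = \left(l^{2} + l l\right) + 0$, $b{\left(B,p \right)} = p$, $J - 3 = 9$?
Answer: $-7 + \frac{41 \sqrt{63 + 3 \sqrt{114}}}{3} \approx 126.23$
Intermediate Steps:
$J = 12$ ($J = 3 + 9 = 12$)
$G{\left(l \right)} = \frac{2}{3} - \frac{2 l^{2}}{3}$ ($G{\left(l \right)} = \frac{2}{3} - \frac{\left(l^{2} + l l\right) + 0}{3} = \frac{2}{3} - \frac{\left(l^{2} + l^{2}\right) + 0}{3} = \frac{2}{3} - \frac{2 l^{2} + 0}{3} = \frac{2}{3} - \frac{2 l^{2}}{3}$)
$E = \frac{\sqrt{114}}{3}$ ($E = \sqrt{\left(\frac{2}{3} - \frac{2 \cdot 0^{2}}{3}\right) + 12} = \sqrt{\left(\frac{2}{3} - 0\right) + 12} = \sqrt{\left(\frac{2}{3} + 0\right) + 12} = \sqrt{\frac{2}{3} + 12} = \sqrt{\frac{38}{3}} = \frac{\sqrt{114}}{3} \approx 3.559$)
$-7 + 41 \sqrt{E + 7} = -7 + 41 \sqrt{\frac{\sqrt{114}}{3} + 7} = -7 + 41 \sqrt{7 + \frac{\sqrt{114}}{3}}$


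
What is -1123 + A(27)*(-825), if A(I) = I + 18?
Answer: -38248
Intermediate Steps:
A(I) = 18 + I
-1123 + A(27)*(-825) = -1123 + (18 + 27)*(-825) = -1123 + 45*(-825) = -1123 - 37125 = -38248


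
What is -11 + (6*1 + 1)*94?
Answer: 647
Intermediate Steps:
-11 + (6*1 + 1)*94 = -11 + (6 + 1)*94 = -11 + 7*94 = -11 + 658 = 647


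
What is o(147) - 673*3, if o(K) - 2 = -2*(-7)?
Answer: -2003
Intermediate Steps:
o(K) = 16 (o(K) = 2 - 2*(-7) = 2 + 14 = 16)
o(147) - 673*3 = 16 - 673*3 = 16 - 2019 = -2003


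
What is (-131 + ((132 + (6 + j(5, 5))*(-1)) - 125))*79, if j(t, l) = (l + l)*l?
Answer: -14220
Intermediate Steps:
j(t, l) = 2*l² (j(t, l) = (2*l)*l = 2*l²)
(-131 + ((132 + (6 + j(5, 5))*(-1)) - 125))*79 = (-131 + ((132 + (6 + 2*5²)*(-1)) - 125))*79 = (-131 + ((132 + (6 + 2*25)*(-1)) - 125))*79 = (-131 + ((132 + (6 + 50)*(-1)) - 125))*79 = (-131 + ((132 + 56*(-1)) - 125))*79 = (-131 + ((132 - 56) - 125))*79 = (-131 + (76 - 125))*79 = (-131 - 49)*79 = -180*79 = -14220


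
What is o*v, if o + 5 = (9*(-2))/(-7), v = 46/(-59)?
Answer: 782/413 ≈ 1.8935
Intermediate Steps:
v = -46/59 (v = 46*(-1/59) = -46/59 ≈ -0.77966)
o = -17/7 (o = -5 + (9*(-2))/(-7) = -5 - 18*(-⅐) = -5 + 18/7 = -17/7 ≈ -2.4286)
o*v = -17/7*(-46/59) = 782/413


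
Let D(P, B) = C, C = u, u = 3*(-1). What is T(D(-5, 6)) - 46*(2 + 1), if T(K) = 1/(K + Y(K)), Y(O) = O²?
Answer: -827/6 ≈ -137.83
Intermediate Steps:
u = -3
C = -3
D(P, B) = -3
T(K) = 1/(K + K²)
T(D(-5, 6)) - 46*(2 + 1) = 1/((-3)*(1 - 3)) - 46*(2 + 1) = -⅓/(-2) - 46*3 = -⅓*(-½) - 46*3 = ⅙ - 138 = -827/6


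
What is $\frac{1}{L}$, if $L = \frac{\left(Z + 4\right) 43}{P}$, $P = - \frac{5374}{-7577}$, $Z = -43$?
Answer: $- \frac{5374}{12706629} \approx -0.00042293$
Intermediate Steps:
$P = \frac{5374}{7577}$ ($P = \left(-5374\right) \left(- \frac{1}{7577}\right) = \frac{5374}{7577} \approx 0.70925$)
$L = - \frac{12706629}{5374}$ ($L = \frac{\left(-43 + 4\right) 43}{\frac{5374}{7577}} = \left(-39\right) 43 \cdot \frac{7577}{5374} = \left(-1677\right) \frac{7577}{5374} = - \frac{12706629}{5374} \approx -2364.5$)
$\frac{1}{L} = \frac{1}{- \frac{12706629}{5374}} = - \frac{5374}{12706629}$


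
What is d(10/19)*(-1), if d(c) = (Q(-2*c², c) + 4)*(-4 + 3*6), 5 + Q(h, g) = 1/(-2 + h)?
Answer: 8981/461 ≈ 19.482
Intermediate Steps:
Q(h, g) = -5 + 1/(-2 + h)
d(c) = 56 + 14*(11 + 10*c²)/(-2 - 2*c²) (d(c) = ((11 - (-10)*c²)/(-2 - 2*c²) + 4)*(-4 + 3*6) = ((11 + 10*c²)/(-2 - 2*c²) + 4)*(-4 + 18) = (4 + (11 + 10*c²)/(-2 - 2*c²))*14 = 56 + 14*(11 + 10*c²)/(-2 - 2*c²))
d(10/19)*(-1) = (7*(-3 - 2*(10/19)²)/(1 + (10/19)²))*(-1) = (7*(-3 - 2*100/361)/(1 + 100/361))*(-1) = (7*(-3 - 200/361)/(461/361))*(-1) = (7*(361/461)*(-1283/361))*(-1) = -8981/461*(-1) = 8981/461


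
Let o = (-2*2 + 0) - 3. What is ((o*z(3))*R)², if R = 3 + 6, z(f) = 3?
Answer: 35721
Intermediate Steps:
R = 9
o = -7 (o = (-4 + 0) - 3 = -4 - 3 = -7)
((o*z(3))*R)² = (-7*3*9)² = (-21*9)² = (-189)² = 35721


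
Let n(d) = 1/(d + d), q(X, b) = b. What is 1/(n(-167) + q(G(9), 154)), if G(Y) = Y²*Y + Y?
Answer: 334/51435 ≈ 0.0064936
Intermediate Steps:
G(Y) = Y + Y³ (G(Y) = Y³ + Y = Y + Y³)
n(d) = 1/(2*d)
1/(n(-167) + q(G(9), 154)) = 1/((½)/(-167) + 154) = 1/((½)*(-1/167) + 154) = 1/(-1/334 + 154) = 1/(51435/334) = 334/51435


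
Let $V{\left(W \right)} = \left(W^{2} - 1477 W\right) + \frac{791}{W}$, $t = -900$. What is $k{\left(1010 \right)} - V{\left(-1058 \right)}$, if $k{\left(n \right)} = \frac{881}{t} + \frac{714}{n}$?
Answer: $- \frac{128968339909459}{48086100} \approx -2.682 \cdot 10^{6}$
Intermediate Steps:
$V{\left(W \right)} = W^{2} - 1477 W + \frac{791}{W}$
$k{\left(n \right)} = - \frac{881}{900} + \frac{714}{n}$ ($k{\left(n \right)} = \frac{881}{-900} + \frac{714}{n} = 881 \left(- \frac{1}{900}\right) + \frac{714}{n} = - \frac{881}{900} + \frac{714}{n}$)
$k{\left(1010 \right)} - V{\left(-1058 \right)} = \left(- \frac{881}{900} + \frac{714}{1010}\right) - \frac{791 + \left(-1058\right)^{2} \left(-1477 - 1058\right)}{-1058} = \left(- \frac{881}{900} + 714 \cdot \frac{1}{1010}\right) - - \frac{791 + 1119364 \left(-2535\right)}{1058} = \left(- \frac{881}{900} + \frac{357}{505}\right) - - \frac{791 - 2837587740}{1058} = - \frac{24721}{90900} - \left(- \frac{1}{1058}\right) \left(-2837586949\right) = - \frac{24721}{90900} - \frac{2837586949}{1058} = - \frac{128968339909459}{48086100}$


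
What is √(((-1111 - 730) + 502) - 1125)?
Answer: 4*I*√154 ≈ 49.639*I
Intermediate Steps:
√(((-1111 - 730) + 502) - 1125) = √((-1841 + 502) - 1125) = √(-1339 - 1125) = √(-2464) = 4*I*√154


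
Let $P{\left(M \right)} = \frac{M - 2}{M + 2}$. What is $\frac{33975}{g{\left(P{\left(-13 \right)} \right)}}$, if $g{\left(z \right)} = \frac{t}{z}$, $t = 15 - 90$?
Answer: $- \frac{6795}{11} \approx -617.73$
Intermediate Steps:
$t = -75$ ($t = 15 - 90 = -75$)
$P{\left(M \right)} = \frac{-2 + M}{2 + M}$
$g{\left(z \right)} = - \frac{75}{z}$
$\frac{33975}{g{\left(P{\left(-13 \right)} \right)}} = \frac{33975}{\left(-75\right) \frac{1}{\frac{1}{2 - 13} \left(-2 - 13\right)}} = \frac{33975}{\left(-75\right) \frac{1}{\frac{1}{-11} \left(-15\right)}} = \frac{33975}{\left(-75\right) \frac{1}{\left(- \frac{1}{11}\right) \left(-15\right)}} = \frac{33975}{\left(-75\right) \frac{1}{\frac{15}{11}}} = \frac{33975}{\left(-75\right) \frac{11}{15}} = \frac{33975}{-55} = 33975 \left(- \frac{1}{55}\right) = - \frac{6795}{11}$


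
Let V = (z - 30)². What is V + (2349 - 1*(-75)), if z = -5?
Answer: 3649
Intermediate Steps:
V = 1225 (V = (-5 - 30)² = (-35)² = 1225)
V + (2349 - 1*(-75)) = 1225 + (2349 - 1*(-75)) = 1225 + (2349 + 75) = 1225 + 2424 = 3649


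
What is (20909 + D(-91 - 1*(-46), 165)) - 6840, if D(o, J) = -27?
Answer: 14042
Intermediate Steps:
(20909 + D(-91 - 1*(-46), 165)) - 6840 = (20909 - 27) - 6840 = 20882 - 6840 = 14042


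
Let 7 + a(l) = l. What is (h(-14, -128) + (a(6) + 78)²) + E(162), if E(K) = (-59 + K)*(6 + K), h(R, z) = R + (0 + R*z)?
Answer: 25011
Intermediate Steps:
a(l) = -7 + l
h(R, z) = R + R*z
(h(-14, -128) + (a(6) + 78)²) + E(162) = (-14*(1 - 128) + ((-7 + 6) + 78)²) + (-354 + 162² - 53*162) = (-14*(-127) + (-1 + 78)²) + (-354 + 26244 - 8586) = (1778 + 77²) + 17304 = (1778 + 5929) + 17304 = 7707 + 17304 = 25011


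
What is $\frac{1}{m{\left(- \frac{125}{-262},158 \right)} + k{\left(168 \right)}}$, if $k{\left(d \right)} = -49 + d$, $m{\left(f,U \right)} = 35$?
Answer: $\frac{1}{154} \approx 0.0064935$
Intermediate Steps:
$\frac{1}{m{\left(- \frac{125}{-262},158 \right)} + k{\left(168 \right)}} = \frac{1}{35 + \left(-49 + 168\right)} = \frac{1}{35 + 119} = \frac{1}{154}$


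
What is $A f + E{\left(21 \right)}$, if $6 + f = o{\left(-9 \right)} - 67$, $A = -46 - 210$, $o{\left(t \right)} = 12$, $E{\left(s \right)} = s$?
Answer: $15637$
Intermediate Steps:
$A = -256$ ($A = -46 - 210 = -256$)
$f = -61$ ($f = -6 + \left(12 - 67\right) = -6 - 55 = -61$)
$A f + E{\left(21 \right)} = \left(-256\right) \left(-61\right) + 21 = 15616 + 21 = 15637$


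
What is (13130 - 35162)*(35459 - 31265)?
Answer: -92402208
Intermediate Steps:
(13130 - 35162)*(35459 - 31265) = -22032*4194 = -92402208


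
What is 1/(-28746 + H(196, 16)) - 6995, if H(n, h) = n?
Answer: -199707251/28550 ≈ -6995.0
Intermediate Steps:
1/(-28746 + H(196, 16)) - 6995 = 1/(-28746 + 196) - 6995 = 1/(-28550) - 6995 = -1/28550 - 6995 = -199707251/28550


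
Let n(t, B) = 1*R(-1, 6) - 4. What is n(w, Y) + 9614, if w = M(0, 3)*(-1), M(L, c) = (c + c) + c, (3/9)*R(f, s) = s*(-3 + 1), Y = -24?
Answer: 9574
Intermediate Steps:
R(f, s) = -6*s (R(f, s) = 3*(s*(-3 + 1)) = 3*(s*(-2)) = 3*(-2*s) = -6*s)
M(L, c) = 3*c (M(L, c) = 2*c + c = 3*c)
w = -9 (w = (3*3)*(-1) = 9*(-1) = -9)
n(t, B) = -40 (n(t, B) = 1*(-6*6) - 4 = 1*(-36) - 4 = -36 - 4 = -40)
n(w, Y) + 9614 = -40 + 9614 = 9574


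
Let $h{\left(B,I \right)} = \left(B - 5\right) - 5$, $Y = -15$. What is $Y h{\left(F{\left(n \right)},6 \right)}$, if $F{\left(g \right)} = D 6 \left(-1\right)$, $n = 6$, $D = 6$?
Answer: $690$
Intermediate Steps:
$F{\left(g \right)} = -36$ ($F{\left(g \right)} = 6 \cdot 6 \left(-1\right) = 36 \left(-1\right) = -36$)
$h{\left(B,I \right)} = -10 + B$ ($h{\left(B,I \right)} = \left(-5 + B\right) - 5 = -10 + B$)
$Y h{\left(F{\left(n \right)},6 \right)} = - 15 \left(-10 - 36\right) = \left(-15\right) \left(-46\right) = 690$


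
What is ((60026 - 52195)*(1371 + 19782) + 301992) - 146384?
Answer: 165804751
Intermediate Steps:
((60026 - 52195)*(1371 + 19782) + 301992) - 146384 = (7831*21153 + 301992) - 146384 = (165649143 + 301992) - 146384 = 165951135 - 146384 = 165804751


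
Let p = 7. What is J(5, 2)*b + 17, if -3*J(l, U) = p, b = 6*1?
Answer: 3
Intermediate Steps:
b = 6
J(l, U) = -7/3 (J(l, U) = -1/3*7 = -7/3)
J(5, 2)*b + 17 = -7/3*6 + 17 = -14 + 17 = 3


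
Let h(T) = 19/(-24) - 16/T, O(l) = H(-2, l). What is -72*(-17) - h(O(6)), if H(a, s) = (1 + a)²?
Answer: 29779/24 ≈ 1240.8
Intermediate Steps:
O(l) = 1 (O(l) = (1 - 2)² = (-1)² = 1)
h(T) = -19/24 - 16/T (h(T) = 19*(-1/24) - 16/T = -19/24 - 16/T)
-72*(-17) - h(O(6)) = -72*(-17) - (-19/24 - 16/1) = 1224 - (-19/24 - 16*1) = 1224 - (-19/24 - 16) = 1224 - 1*(-403/24) = 1224 + 403/24 = 29779/24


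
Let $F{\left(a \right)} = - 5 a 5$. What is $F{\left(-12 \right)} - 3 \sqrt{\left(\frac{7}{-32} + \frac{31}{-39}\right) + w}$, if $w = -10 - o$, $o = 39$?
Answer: $300 - \frac{i \sqrt{4868526}}{104} \approx 300.0 - 21.216 i$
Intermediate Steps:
$w = -49$ ($w = -10 - 39 = -49$)
$F{\left(a \right)} = - 25 a$
$F{\left(-12 \right)} - 3 \sqrt{\left(\frac{7}{-32} + \frac{31}{-39}\right) + w} = \left(-25\right) \left(-12\right) - 3 \sqrt{\left(\frac{7}{-32} + \frac{31}{-39}\right) - 49} = 300 - 3 \sqrt{\left(7 \left(- \frac{1}{32}\right) + 31 \left(- \frac{1}{39}\right)\right) - 49} = 300 - 3 \sqrt{\left(- \frac{7}{32} - \frac{31}{39}\right) - 49} = 300 - 3 \sqrt{- \frac{1265}{1248} - 49} = 300 - 3 \sqrt{- \frac{62417}{1248}} = 300 - 3 \frac{i \sqrt{4868526}}{312} = 300 - \frac{i \sqrt{4868526}}{104}$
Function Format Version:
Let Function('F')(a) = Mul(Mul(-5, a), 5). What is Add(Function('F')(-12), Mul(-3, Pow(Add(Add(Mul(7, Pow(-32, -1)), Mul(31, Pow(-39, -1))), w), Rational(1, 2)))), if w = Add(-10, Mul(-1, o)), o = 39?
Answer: Add(300, Mul(Rational(-1, 104), I, Pow(4868526, Rational(1, 2)))) ≈ Add(300.00, Mul(-21.216, I))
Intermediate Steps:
w = -49 (w = Add(-10, Mul(-1, 39)) = Add(-10, -39) = -49)
Function('F')(a) = Mul(-25, a)
Add(Function('F')(-12), Mul(-3, Pow(Add(Add(Mul(7, Pow(-32, -1)), Mul(31, Pow(-39, -1))), w), Rational(1, 2)))) = Add(Mul(-25, -12), Mul(-3, Pow(Add(Add(Mul(7, Pow(-32, -1)), Mul(31, Pow(-39, -1))), -49), Rational(1, 2)))) = Add(300, Mul(-3, Pow(Add(Add(Mul(7, Rational(-1, 32)), Mul(31, Rational(-1, 39))), -49), Rational(1, 2)))) = Add(300, Mul(-3, Pow(Add(Add(Rational(-7, 32), Rational(-31, 39)), -49), Rational(1, 2)))) = Add(300, Mul(-3, Pow(Add(Rational(-1265, 1248), -49), Rational(1, 2)))) = Add(300, Mul(-3, Pow(Rational(-62417, 1248), Rational(1, 2)))) = Add(300, Mul(-3, Mul(Rational(1, 312), I, Pow(4868526, Rational(1, 2))))) = Add(300, Mul(Rational(-1, 104), I, Pow(4868526, Rational(1, 2))))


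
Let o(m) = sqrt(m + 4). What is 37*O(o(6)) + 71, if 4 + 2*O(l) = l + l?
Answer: -3 + 37*sqrt(10) ≈ 114.00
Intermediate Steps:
o(m) = sqrt(4 + m)
O(l) = -2 + l (O(l) = -2 + (l + l)/2 = -2 + (2*l)/2 = -2 + l)
37*O(o(6)) + 71 = 37*(-2 + sqrt(4 + 6)) + 71 = 37*(-2 + sqrt(10)) + 71 = (-74 + 37*sqrt(10)) + 71 = -3 + 37*sqrt(10)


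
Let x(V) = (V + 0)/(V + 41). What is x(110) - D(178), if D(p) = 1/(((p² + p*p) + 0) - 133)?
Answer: 6955699/9548485 ≈ 0.72846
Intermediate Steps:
x(V) = V/(41 + V)
D(p) = 1/(-133 + 2*p²) (D(p) = 1/(((p² + p²) + 0) - 133) = 1/((2*p² + 0) - 133) = 1/(2*p² - 133) = 1/(-133 + 2*p²))
x(110) - D(178) = 110/(41 + 110) - 1/(-133 + 2*178²) = 110/151 - 1/(-133 + 2*31684) = 110*(1/151) - 1/(-133 + 63368) = 110/151 - 1/63235 = 6955699/9548485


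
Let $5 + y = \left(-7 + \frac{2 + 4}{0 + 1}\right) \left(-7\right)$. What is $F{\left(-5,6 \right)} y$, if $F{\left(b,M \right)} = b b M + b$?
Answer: $290$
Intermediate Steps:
$y = 2$ ($y = -5 + \left(-7 + \frac{2 + 4}{0 + 1}\right) \left(-7\right) = -5 + \left(-7 + \frac{6}{1}\right) \left(-7\right) = -5 + \left(-7 + 6 \cdot 1\right) \left(-7\right) = -5 + \left(-7 + 6\right) \left(-7\right) = -5 - -7 = -5 + 7 = 2$)
$F{\left(b,M \right)} = b + M b^{2}$ ($F{\left(b,M \right)} = b^{2} M + b = M b^{2} + b = b + M b^{2}$)
$F{\left(-5,6 \right)} y = - 5 \left(1 + 6 \left(-5\right)\right) 2 = - 5 \left(1 - 30\right) 2 = \left(-5\right) \left(-29\right) 2 = 145 \cdot 2 = 290$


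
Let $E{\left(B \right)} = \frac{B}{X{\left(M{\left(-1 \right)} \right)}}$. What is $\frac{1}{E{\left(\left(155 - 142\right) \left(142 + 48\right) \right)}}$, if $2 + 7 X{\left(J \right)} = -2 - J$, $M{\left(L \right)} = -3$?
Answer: $- \frac{1}{17290} \approx -5.7837 \cdot 10^{-5}$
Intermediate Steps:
$X{\left(J \right)} = - \frac{4}{7} - \frac{J}{7}$ ($X{\left(J \right)} = - \frac{2}{7} + \frac{-2 - J}{7} = - \frac{2}{7} - \left(\frac{2}{7} + \frac{J}{7}\right) = - \frac{4}{7} - \frac{J}{7}$)
$E{\left(B \right)} = - 7 B$ ($E{\left(B \right)} = \frac{B}{- \frac{4}{7} - - \frac{3}{7}} = \frac{B}{- \frac{4}{7} + \frac{3}{7}} = \frac{B}{- \frac{1}{7}} = B \left(-7\right) = - 7 B$)
$\frac{1}{E{\left(\left(155 - 142\right) \left(142 + 48\right) \right)}} = \frac{1}{\left(-7\right) \left(155 - 142\right) \left(142 + 48\right)} = \frac{1}{\left(-7\right) 13 \cdot 190} = \frac{1}{\left(-7\right) 2470} = \frac{1}{-17290} = - \frac{1}{17290}$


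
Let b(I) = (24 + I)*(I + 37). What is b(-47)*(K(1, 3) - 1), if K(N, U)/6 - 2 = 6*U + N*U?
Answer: 31510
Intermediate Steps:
b(I) = (24 + I)*(37 + I)
K(N, U) = 12 + 36*U + 6*N*U (K(N, U) = 12 + 6*(6*U + N*U) = 12 + (36*U + 6*N*U) = 12 + 36*U + 6*N*U)
b(-47)*(K(1, 3) - 1) = (888 + (-47)² + 61*(-47))*((12 + 36*3 + 6*1*3) - 1) = (888 + 2209 - 2867)*((12 + 108 + 18) - 1) = 230*(138 - 1) = 230*137 = 31510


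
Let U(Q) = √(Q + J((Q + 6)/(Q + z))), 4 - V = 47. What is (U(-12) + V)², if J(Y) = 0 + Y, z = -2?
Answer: 12862/7 - 774*I*√7/7 ≈ 1837.4 - 292.54*I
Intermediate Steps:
J(Y) = Y
V = -43 (V = 4 - 1*47 = 4 - 47 = -43)
U(Q) = √(Q + (6 + Q)/(-2 + Q)) (U(Q) = √(Q + (Q + 6)/(Q - 2)) = √(Q + (6 + Q)/(-2 + Q)))
(U(-12) + V)² = (√((6 + (-12)² - 1*(-12))/(-2 - 12)) - 43)² = (√((6 + 144 + 12)/(-14)) - 43)² = (√(-1/14*162) - 43)² = (√(-81/7) - 43)² = (9*I*√7/7 - 43)² = (-43 + 9*I*√7/7)²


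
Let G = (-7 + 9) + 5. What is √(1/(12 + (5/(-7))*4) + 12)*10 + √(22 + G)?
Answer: √29 + 25*√31/4 ≈ 40.184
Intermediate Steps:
G = 7 (G = 2 + 5 = 7)
√(1/(12 + (5/(-7))*4) + 12)*10 + √(22 + G) = √(1/(12 + (5/(-7))*4) + 12)*10 + √(22 + 7) = √(1/(12 + (5*(-⅐))*4) + 12)*10 + √29 = √(1/(12 - 5/7*4) + 12)*10 + √29 = √(1/(12 - 20/7) + 12)*10 + √29 = √(1/(64/7) + 12)*10 + √29 = √(7/64 + 12)*10 + √29 = √(775/64)*10 + √29 = (5*√31/8)*10 + √29 = 25*√31/4 + √29 = √29 + 25*√31/4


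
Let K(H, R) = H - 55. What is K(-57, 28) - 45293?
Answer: -45405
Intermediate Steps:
K(H, R) = -55 + H
K(-57, 28) - 45293 = (-55 - 57) - 45293 = -112 - 45293 = -45405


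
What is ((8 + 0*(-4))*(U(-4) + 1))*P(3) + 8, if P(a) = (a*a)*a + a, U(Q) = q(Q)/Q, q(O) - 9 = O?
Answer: -52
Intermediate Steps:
q(O) = 9 + O
U(Q) = (9 + Q)/Q
P(a) = a + a**3 (P(a) = a**2*a + a = a**3 + a = a + a**3)
((8 + 0*(-4))*(U(-4) + 1))*P(3) + 8 = ((8 + 0*(-4))*((9 - 4)/(-4) + 1))*(3 + 3**3) + 8 = ((8 + 0)*(-1/4*5 + 1))*(3 + 27) + 8 = (8*(-5/4 + 1))*30 + 8 = (8*(-1/4))*30 + 8 = -2*30 + 8 = -60 + 8 = -52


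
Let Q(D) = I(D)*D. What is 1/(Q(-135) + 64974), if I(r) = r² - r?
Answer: -1/2413626 ≈ -4.1431e-7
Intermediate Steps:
Q(D) = D²*(-1 + D) (Q(D) = (D*(-1 + D))*D = D²*(-1 + D))
1/(Q(-135) + 64974) = 1/((-135)²*(-1 - 135) + 64974) = 1/(18225*(-136) + 64974) = 1/(-2478600 + 64974) = 1/(-2413626) = -1/2413626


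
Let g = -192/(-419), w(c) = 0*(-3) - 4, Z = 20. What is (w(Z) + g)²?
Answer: 2202256/175561 ≈ 12.544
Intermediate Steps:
w(c) = -4 (w(c) = 0 - 4 = -4)
g = 192/419 (g = -192*(-1/419) = 192/419 ≈ 0.45823)
(w(Z) + g)² = (-4 + 192/419)² = (-1484/419)² = 2202256/175561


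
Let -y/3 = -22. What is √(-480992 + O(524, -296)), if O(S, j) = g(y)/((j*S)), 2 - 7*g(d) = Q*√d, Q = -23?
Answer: √(-35437244627634724 - 1560734*√66)/271432 ≈ 693.54*I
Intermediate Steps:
y = 66 (y = -3*(-22) = 66)
g(d) = 2/7 + 23*√d/7 (g(d) = 2/7 - (-23)*√d/7 = 2/7 + 23*√d/7)
O(S, j) = (2/7 + 23*√66/7)/(S*j) (O(S, j) = (2/7 + 23*√66/7)/((j*S)) = (2/7 + 23*√66/7)/((S*j)) = (2/7 + 23*√66/7)*(1/(S*j)) = (2/7 + 23*√66/7)/(S*j))
√(-480992 + O(524, -296)) = √(-480992 + (⅐)*(2 + 23*√66)/(524*(-296))) = √(-480992 + (⅐)*(1/524)*(-1/296)*(2 + 23*√66)) = √(-480992 + (-1/542864 - 23*√66/1085728)) = √(-261113241089/542864 - 23*√66/1085728)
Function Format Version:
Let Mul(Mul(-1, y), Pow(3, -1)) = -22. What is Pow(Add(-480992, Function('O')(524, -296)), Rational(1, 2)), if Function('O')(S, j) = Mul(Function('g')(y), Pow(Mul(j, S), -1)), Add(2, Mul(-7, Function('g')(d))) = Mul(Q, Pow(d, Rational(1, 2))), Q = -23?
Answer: Mul(Rational(1, 271432), Pow(Add(-35437244627634724, Mul(-1560734, Pow(66, Rational(1, 2)))), Rational(1, 2))) ≈ Mul(693.54, I)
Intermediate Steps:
y = 66 (y = Mul(-3, -22) = 66)
Function('g')(d) = Add(Rational(2, 7), Mul(Rational(23, 7), Pow(d, Rational(1, 2)))) (Function('g')(d) = Add(Rational(2, 7), Mul(Rational(-1, 7), Mul(-23, Pow(d, Rational(1, 2))))) = Add(Rational(2, 7), Mul(Rational(23, 7), Pow(d, Rational(1, 2)))))
Function('O')(S, j) = Mul(Pow(S, -1), Pow(j, -1), Add(Rational(2, 7), Mul(Rational(23, 7), Pow(66, Rational(1, 2))))) (Function('O')(S, j) = Mul(Add(Rational(2, 7), Mul(Rational(23, 7), Pow(66, Rational(1, 2)))), Pow(Mul(j, S), -1)) = Mul(Add(Rational(2, 7), Mul(Rational(23, 7), Pow(66, Rational(1, 2)))), Pow(Mul(S, j), -1)) = Mul(Add(Rational(2, 7), Mul(Rational(23, 7), Pow(66, Rational(1, 2)))), Mul(Pow(S, -1), Pow(j, -1))) = Mul(Pow(S, -1), Pow(j, -1), Add(Rational(2, 7), Mul(Rational(23, 7), Pow(66, Rational(1, 2))))))
Pow(Add(-480992, Function('O')(524, -296)), Rational(1, 2)) = Pow(Add(-480992, Mul(Rational(1, 7), Pow(524, -1), Pow(-296, -1), Add(2, Mul(23, Pow(66, Rational(1, 2)))))), Rational(1, 2)) = Pow(Add(-480992, Mul(Rational(1, 7), Rational(1, 524), Rational(-1, 296), Add(2, Mul(23, Pow(66, Rational(1, 2)))))), Rational(1, 2)) = Pow(Add(-480992, Add(Rational(-1, 542864), Mul(Rational(-23, 1085728), Pow(66, Rational(1, 2))))), Rational(1, 2)) = Pow(Add(Rational(-261113241089, 542864), Mul(Rational(-23, 1085728), Pow(66, Rational(1, 2)))), Rational(1, 2))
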